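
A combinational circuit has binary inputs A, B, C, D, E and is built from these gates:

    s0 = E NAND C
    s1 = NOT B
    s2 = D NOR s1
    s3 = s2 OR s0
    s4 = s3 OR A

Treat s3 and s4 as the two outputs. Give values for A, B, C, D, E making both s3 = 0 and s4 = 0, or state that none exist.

Check with A=0 B=0 C=1 D=1 E=1:
s0 = E NAND C = 1 NAND 1 = 0
s1 = NOT B = NOT 0 = 1
s2 = D NOR s1 = 1 NOR 1 = 0
s3 = s2 OR s0 = 0 OR 0 = 0
s4 = s3 OR A = 0 OR 0 = 0
So s3 = 0 and s4 = 0.

A=0 B=0 C=1 D=1 E=1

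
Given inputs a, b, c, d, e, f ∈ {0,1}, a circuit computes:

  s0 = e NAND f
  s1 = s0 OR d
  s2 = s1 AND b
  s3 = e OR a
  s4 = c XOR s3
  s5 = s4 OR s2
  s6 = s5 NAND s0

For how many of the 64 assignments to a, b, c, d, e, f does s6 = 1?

s6 = s5 NAND s0 must be 1, so at least one of s5, s0 is 0.
Enumerating the 64 input combinations, 28 give s6 = 1 and 36 give s6 = 0.

28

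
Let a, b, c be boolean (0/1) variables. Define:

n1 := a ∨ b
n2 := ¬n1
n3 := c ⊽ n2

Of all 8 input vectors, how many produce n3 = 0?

5

n3 = c ⊽ n2 must be 0, so at least one of c, n2 is 1.
Satisfying assignments:
  a=0, b=0, c=0
  a=0, b=0, c=1
  a=0, b=1, c=1
  a=1, b=0, c=1
  a=1, b=1, c=1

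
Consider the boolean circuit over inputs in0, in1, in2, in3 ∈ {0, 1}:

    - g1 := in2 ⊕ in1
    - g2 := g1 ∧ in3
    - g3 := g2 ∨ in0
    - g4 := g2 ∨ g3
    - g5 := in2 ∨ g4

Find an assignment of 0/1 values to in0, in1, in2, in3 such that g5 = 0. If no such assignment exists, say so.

in0=0 in1=1 in2=0 in3=0

g5 = in2 ∨ g4 must be 0, so both in2 = 0 and g4 = 0.
g4 = g2 ∨ g3 must be 0, so both g2 = 0 and g3 = 0.
g2 = g1 ∧ in3 must be 0, so at least one of g1, in3 is 0.
Check with in0=0 in1=1 in2=0 in3=0:
g1 = in2 ⊕ in1 = 0 ⊕ 1 = 1
g2 = g1 ∧ in3 = 1 ∧ 0 = 0
g3 = g2 ∨ in0 = 0 ∨ 0 = 0
g4 = g2 ∨ g3 = 0 ∨ 0 = 0
g5 = in2 ∨ g4 = 0 ∨ 0 = 0
So g5 = 0 as required.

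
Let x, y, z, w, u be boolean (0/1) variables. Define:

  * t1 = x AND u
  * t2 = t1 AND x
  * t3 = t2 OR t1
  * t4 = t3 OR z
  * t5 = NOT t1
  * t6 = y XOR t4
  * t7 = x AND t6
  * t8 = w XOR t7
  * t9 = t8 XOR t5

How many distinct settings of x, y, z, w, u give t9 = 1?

16

t9 = t8 XOR t5 must be 1, so t8 and t5 differ.
Enumerating the 32 input combinations, 16 give t9 = 1 and 16 give t9 = 0.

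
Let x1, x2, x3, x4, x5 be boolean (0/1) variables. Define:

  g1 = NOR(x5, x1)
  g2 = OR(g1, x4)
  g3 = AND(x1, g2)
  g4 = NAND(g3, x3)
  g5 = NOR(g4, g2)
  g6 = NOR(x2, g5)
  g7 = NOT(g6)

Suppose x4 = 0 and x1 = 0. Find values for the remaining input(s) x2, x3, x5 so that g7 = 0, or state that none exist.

g7 = NOT(g6) must be 0, so g6 = 1.
Check with x4 = 0 and x1 = 0 and x2=0, x3=1, x5=1:
g1 = NOR(x5, x1) = NOR(1, 0) = 0
g2 = OR(g1, x4) = OR(0, 0) = 0
g3 = AND(x1, g2) = AND(0, 0) = 0
g4 = NAND(g3, x3) = NAND(0, 1) = 1
g5 = NOR(g4, g2) = NOR(1, 0) = 0
g6 = NOR(x2, g5) = NOR(0, 0) = 1
g7 = NOT(g6) = NOT 1 = 0
So g7 = 0.

x2=0, x3=1, x5=1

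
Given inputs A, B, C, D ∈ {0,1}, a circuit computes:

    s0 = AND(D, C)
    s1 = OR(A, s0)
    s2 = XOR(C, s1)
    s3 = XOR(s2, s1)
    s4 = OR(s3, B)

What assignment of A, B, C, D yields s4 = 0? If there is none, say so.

Check with A=1 B=0 C=0 D=1:
s0 = AND(D, C) = AND(1, 0) = 0
s1 = OR(A, s0) = OR(1, 0) = 1
s2 = XOR(C, s1) = XOR(0, 1) = 1
s3 = XOR(s2, s1) = XOR(1, 1) = 0
s4 = OR(s3, B) = OR(0, 0) = 0
So s4 = 0 as required.

A=1 B=0 C=0 D=1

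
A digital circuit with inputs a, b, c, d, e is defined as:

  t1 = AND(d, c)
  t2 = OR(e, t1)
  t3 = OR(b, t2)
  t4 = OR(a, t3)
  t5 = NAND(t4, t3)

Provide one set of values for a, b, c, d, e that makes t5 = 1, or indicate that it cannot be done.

a=0 b=0 c=1 d=0 e=0

Check with a=0 b=0 c=1 d=0 e=0:
t1 = AND(d, c) = AND(0, 1) = 0
t2 = OR(e, t1) = OR(0, 0) = 0
t3 = OR(b, t2) = OR(0, 0) = 0
t4 = OR(a, t3) = OR(0, 0) = 0
t5 = NAND(t4, t3) = NAND(0, 0) = 1
So t5 = 1 as required.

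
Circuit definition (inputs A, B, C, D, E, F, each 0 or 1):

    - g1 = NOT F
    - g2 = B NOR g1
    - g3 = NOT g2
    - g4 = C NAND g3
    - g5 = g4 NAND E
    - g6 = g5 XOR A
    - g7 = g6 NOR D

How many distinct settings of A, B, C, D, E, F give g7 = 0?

g7 = g6 NOR D must be 0, so at least one of g6, D is 1.
Enumerating the 64 input combinations, 48 give g7 = 0 and 16 give g7 = 1.

48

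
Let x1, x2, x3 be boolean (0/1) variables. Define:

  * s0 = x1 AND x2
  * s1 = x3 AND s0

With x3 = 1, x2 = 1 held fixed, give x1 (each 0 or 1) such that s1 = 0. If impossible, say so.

Check with x3 = 1, x2 = 1 and x1=0:
s0 = x1 AND x2 = 0 AND 1 = 0
s1 = x3 AND s0 = 1 AND 0 = 0
So s1 = 0.

x1=0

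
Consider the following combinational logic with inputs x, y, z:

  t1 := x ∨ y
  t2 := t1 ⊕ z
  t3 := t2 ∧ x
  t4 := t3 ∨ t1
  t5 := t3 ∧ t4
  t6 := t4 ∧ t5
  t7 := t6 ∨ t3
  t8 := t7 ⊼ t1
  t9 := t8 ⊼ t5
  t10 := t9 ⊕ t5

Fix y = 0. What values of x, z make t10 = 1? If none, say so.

x=0 z=0

Check with y = 0 and x=0, z=0:
t1 = x ∨ y = 0 ∨ 0 = 0
t2 = t1 ⊕ z = 0 ⊕ 0 = 0
t3 = t2 ∧ x = 0 ∧ 0 = 0
t4 = t3 ∨ t1 = 0 ∨ 0 = 0
t5 = t3 ∧ t4 = 0 ∧ 0 = 0
t6 = t4 ∧ t5 = 0 ∧ 0 = 0
t7 = t6 ∨ t3 = 0 ∨ 0 = 0
t8 = t7 ⊼ t1 = 0 ⊼ 0 = 1
t9 = t8 ⊼ t5 = 1 ⊼ 0 = 1
t10 = t9 ⊕ t5 = 1 ⊕ 0 = 1
So t10 = 1.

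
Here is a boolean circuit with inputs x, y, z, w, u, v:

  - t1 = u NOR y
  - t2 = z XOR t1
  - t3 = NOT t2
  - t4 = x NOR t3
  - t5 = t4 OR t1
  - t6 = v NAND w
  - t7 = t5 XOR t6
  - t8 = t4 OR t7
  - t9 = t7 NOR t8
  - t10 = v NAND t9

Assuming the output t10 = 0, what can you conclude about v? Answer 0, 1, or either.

1

t10 = v NAND t9 must be 0, so both v = 1 and t9 = 1.
t9 = t7 NOR t8 must be 1, so both t7 = 0 and t8 = 0.
Every assignment with t10 = 0 has v = 1; there are 12 such assignment(s).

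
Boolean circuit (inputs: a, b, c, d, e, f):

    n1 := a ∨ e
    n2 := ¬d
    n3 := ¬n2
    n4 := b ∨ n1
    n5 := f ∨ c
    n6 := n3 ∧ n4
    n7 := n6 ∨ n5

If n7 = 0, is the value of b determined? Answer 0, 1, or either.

Both values of b occur among assignments with n7 = 0:
  b=0: a=0, b=0, c=0, d=0, e=0, f=0
  b=1: a=0, b=1, c=0, d=0, e=0, f=0

either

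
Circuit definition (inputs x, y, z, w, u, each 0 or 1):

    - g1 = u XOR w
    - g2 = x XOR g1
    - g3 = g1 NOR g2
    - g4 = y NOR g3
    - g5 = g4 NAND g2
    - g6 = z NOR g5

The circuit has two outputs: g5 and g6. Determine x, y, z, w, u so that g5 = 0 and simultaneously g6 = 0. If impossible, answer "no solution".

x=0, y=0, z=1, w=1, u=0

Check with x=0, y=0, z=1, w=1, u=0:
g1 = u XOR w = 0 XOR 1 = 1
g2 = x XOR g1 = 0 XOR 1 = 1
g3 = g1 NOR g2 = 1 NOR 1 = 0
g4 = y NOR g3 = 0 NOR 0 = 1
g5 = g4 NAND g2 = 1 NAND 1 = 0
g6 = z NOR g5 = 1 NOR 0 = 0
So g5 = 0 and g6 = 0.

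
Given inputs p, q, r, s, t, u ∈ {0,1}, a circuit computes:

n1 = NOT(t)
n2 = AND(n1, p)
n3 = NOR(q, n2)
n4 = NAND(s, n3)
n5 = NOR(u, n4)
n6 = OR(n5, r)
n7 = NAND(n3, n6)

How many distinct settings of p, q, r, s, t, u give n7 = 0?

n7 = NAND(n3, n6) must be 0, so both n3 = 1 and n6 = 1.
Enumerating the 64 input combinations, 15 give n7 = 0 and 49 give n7 = 1.

15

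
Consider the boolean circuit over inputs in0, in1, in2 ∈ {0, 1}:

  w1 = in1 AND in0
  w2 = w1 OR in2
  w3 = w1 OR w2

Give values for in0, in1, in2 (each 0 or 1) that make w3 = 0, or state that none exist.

in0=0, in1=1, in2=0

Check with in0=0, in1=1, in2=0:
w1 = in1 AND in0 = 1 AND 0 = 0
w2 = w1 OR in2 = 0 OR 0 = 0
w3 = w1 OR w2 = 0 OR 0 = 0
So w3 = 0 as required.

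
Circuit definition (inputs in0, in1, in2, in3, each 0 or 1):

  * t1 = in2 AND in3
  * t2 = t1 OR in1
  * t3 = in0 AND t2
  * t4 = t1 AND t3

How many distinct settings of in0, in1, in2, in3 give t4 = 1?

t4 = t1 AND t3 must be 1, so both t1 = 1 and t3 = 1.
t1 = in2 AND in3 must be 1, so both in2 = 1 and in3 = 1.
Satisfying assignments:
  in0=1, in1=0, in2=1, in3=1
  in0=1, in1=1, in2=1, in3=1

2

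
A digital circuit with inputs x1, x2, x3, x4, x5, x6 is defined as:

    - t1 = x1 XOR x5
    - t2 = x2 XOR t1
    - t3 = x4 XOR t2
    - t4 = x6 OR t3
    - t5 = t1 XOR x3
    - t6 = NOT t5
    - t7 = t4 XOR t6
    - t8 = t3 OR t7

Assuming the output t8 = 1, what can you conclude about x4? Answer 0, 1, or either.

either

Both values of x4 occur among assignments with t8 = 1:
  x4=0: x1=0, x2=0, x3=0, x4=0, x5=0, x6=0
  x4=1: x1=0, x2=0, x3=0, x4=1, x5=0, x6=0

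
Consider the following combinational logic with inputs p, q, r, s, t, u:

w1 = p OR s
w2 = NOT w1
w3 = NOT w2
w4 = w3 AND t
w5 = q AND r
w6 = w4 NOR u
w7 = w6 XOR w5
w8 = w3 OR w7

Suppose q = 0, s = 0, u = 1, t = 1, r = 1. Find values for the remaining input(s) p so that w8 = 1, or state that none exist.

Check with q = 0, s = 0, u = 1, t = 1, r = 1 and p=1:
w1 = p OR s = 1 OR 0 = 1
w2 = NOT w1 = NOT 1 = 0
w3 = NOT w2 = NOT 0 = 1
w4 = w3 AND t = 1 AND 1 = 1
w5 = q AND r = 0 AND 1 = 0
w6 = w4 NOR u = 1 NOR 1 = 0
w7 = w6 XOR w5 = 0 XOR 0 = 0
w8 = w3 OR w7 = 1 OR 0 = 1
So w8 = 1.

p=1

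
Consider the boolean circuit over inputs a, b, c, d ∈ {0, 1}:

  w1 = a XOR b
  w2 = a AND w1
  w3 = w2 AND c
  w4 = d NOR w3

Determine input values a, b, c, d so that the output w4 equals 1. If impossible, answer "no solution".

Check with a=1, b=0, c=0, d=0:
w1 = a XOR b = 1 XOR 0 = 1
w2 = a AND w1 = 1 AND 1 = 1
w3 = w2 AND c = 1 AND 0 = 0
w4 = d NOR w3 = 0 NOR 0 = 1
So w4 = 1 as required.

a=1, b=0, c=0, d=0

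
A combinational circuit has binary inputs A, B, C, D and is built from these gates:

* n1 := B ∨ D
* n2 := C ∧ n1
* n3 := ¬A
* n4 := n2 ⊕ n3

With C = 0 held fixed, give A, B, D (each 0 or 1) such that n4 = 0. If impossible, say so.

Check with C = 0 and A=1, B=1, D=1:
n1 = B ∨ D = 1 ∨ 1 = 1
n2 = C ∧ n1 = 0 ∧ 1 = 0
n3 = ¬A = ¬1 = 0
n4 = n2 ⊕ n3 = 0 ⊕ 0 = 0
So n4 = 0.

A=1, B=1, D=1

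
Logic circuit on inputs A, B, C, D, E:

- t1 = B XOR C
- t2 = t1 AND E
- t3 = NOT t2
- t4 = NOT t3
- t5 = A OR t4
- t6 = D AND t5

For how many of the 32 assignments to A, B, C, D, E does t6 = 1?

t6 = D AND t5 must be 1, so both D = 1 and t5 = 1.
t5 = A OR t4 must be 1, so at least one of A, t4 is 1.
Enumerating the 32 input combinations, 10 give t6 = 1 and 22 give t6 = 0.

10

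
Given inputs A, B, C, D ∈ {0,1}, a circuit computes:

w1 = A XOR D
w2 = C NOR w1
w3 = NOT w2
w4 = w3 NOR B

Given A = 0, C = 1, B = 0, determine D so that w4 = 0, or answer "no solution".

D=1

w4 = w3 NOR B must be 0, so at least one of w3, B is 1.
Check with A = 0, C = 1, B = 0 and D=1:
w1 = A XOR D = 0 XOR 1 = 1
w2 = C NOR w1 = 1 NOR 1 = 0
w3 = NOT w2 = NOT 0 = 1
w4 = w3 NOR B = 1 NOR 0 = 0
So w4 = 0.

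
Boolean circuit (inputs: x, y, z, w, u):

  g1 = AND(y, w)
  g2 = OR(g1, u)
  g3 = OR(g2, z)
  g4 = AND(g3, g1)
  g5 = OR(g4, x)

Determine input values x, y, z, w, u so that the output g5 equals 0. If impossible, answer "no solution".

g5 = OR(g4, x) must be 0, so both g4 = 0 and x = 0.
g4 = AND(g3, g1) must be 0, so at least one of g3, g1 is 0.
Check with x=0, y=0, z=0, w=0, u=0:
g1 = AND(y, w) = AND(0, 0) = 0
g2 = OR(g1, u) = OR(0, 0) = 0
g3 = OR(g2, z) = OR(0, 0) = 0
g4 = AND(g3, g1) = AND(0, 0) = 0
g5 = OR(g4, x) = OR(0, 0) = 0
So g5 = 0 as required.

x=0, y=0, z=0, w=0, u=0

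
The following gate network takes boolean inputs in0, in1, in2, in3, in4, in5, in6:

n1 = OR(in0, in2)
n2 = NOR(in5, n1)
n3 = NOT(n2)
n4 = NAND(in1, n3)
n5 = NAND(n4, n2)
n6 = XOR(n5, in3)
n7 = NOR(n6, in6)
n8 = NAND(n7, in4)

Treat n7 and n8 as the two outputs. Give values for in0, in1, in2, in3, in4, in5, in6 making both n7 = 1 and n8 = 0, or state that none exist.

in0=0, in1=0, in2=0, in3=1, in4=1, in5=1, in6=0

Check with in0=0, in1=0, in2=0, in3=1, in4=1, in5=1, in6=0:
n1 = OR(in0, in2) = OR(0, 0) = 0
n2 = NOR(in5, n1) = NOR(1, 0) = 0
n3 = NOT(n2) = NOT 0 = 1
n4 = NAND(in1, n3) = NAND(0, 1) = 1
n5 = NAND(n4, n2) = NAND(1, 0) = 1
n6 = XOR(n5, in3) = XOR(1, 1) = 0
n7 = NOR(n6, in6) = NOR(0, 0) = 1
n8 = NAND(n7, in4) = NAND(1, 1) = 0
So n7 = 1 and n8 = 0.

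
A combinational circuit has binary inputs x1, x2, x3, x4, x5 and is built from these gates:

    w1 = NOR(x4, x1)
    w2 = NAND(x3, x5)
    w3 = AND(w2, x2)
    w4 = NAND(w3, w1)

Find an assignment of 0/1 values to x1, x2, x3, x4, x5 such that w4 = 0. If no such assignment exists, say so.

w4 = NAND(w3, w1) must be 0, so both w3 = 1 and w1 = 1.
Check with x1=0, x2=1, x3=0, x4=0, x5=1:
w1 = NOR(x4, x1) = NOR(0, 0) = 1
w2 = NAND(x3, x5) = NAND(0, 1) = 1
w3 = AND(w2, x2) = AND(1, 1) = 1
w4 = NAND(w3, w1) = NAND(1, 1) = 0
So w4 = 0 as required.

x1=0, x2=1, x3=0, x4=0, x5=1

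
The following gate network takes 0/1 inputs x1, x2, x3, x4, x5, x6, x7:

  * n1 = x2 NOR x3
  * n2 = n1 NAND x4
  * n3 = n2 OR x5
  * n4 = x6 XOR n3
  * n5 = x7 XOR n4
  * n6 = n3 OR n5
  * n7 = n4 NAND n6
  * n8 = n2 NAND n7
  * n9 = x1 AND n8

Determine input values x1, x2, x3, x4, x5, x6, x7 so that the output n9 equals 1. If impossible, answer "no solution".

n9 = x1 AND n8 must be 1, so both x1 = 1 and n8 = 1.
Check with x1=1, x2=0, x3=1, x4=0, x5=0, x6=0, x7=1:
n1 = x2 NOR x3 = 0 NOR 1 = 0
n2 = n1 NAND x4 = 0 NAND 0 = 1
n3 = n2 OR x5 = 1 OR 0 = 1
n4 = x6 XOR n3 = 0 XOR 1 = 1
n5 = x7 XOR n4 = 1 XOR 1 = 0
n6 = n3 OR n5 = 1 OR 0 = 1
n7 = n4 NAND n6 = 1 NAND 1 = 0
n8 = n2 NAND n7 = 1 NAND 0 = 1
n9 = x1 AND n8 = 1 AND 1 = 1
So n9 = 1 as required.

x1=1, x2=0, x3=1, x4=0, x5=0, x6=0, x7=1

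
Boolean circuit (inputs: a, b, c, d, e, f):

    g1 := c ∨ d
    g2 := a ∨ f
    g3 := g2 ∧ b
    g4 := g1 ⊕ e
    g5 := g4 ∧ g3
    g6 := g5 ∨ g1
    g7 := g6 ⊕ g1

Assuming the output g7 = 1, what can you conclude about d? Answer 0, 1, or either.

0

g7 = g6 ⊕ g1 must be 1, so g6 and g1 differ.
Every assignment with g7 = 1 has d = 0; there are 3 such assignment(s).
  a=0, b=1, c=0, d=0, e=1, f=1
  a=1, b=1, c=0, d=0, e=1, f=0
  a=1, b=1, c=0, d=0, e=1, f=1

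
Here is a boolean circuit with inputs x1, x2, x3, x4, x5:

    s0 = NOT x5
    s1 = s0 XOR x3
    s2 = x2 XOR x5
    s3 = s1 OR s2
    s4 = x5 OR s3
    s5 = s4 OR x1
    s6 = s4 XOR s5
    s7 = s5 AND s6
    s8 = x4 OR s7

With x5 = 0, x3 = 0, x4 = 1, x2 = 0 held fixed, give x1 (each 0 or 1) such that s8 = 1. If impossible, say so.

x1=0

s8 = x4 OR s7 must be 1, so at least one of x4, s7 is 1.
Check with x5 = 0, x3 = 0, x4 = 1, x2 = 0 and x1=0:
s0 = NOT x5 = NOT 0 = 1
s1 = s0 XOR x3 = 1 XOR 0 = 1
s2 = x2 XOR x5 = 0 XOR 0 = 0
s3 = s1 OR s2 = 1 OR 0 = 1
s4 = x5 OR s3 = 0 OR 1 = 1
s5 = s4 OR x1 = 1 OR 0 = 1
s6 = s4 XOR s5 = 1 XOR 1 = 0
s7 = s5 AND s6 = 1 AND 0 = 0
s8 = x4 OR s7 = 1 OR 0 = 1
So s8 = 1.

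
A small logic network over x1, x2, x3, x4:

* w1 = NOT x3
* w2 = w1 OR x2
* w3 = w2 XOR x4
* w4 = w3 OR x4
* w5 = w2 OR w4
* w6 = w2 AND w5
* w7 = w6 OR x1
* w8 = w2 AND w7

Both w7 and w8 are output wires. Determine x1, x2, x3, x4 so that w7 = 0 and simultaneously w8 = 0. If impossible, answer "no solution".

x1=0, x2=0, x3=1, x4=1

Check with x1=0, x2=0, x3=1, x4=1:
w1 = NOT x3 = NOT 1 = 0
w2 = w1 OR x2 = 0 OR 0 = 0
w3 = w2 XOR x4 = 0 XOR 1 = 1
w4 = w3 OR x4 = 1 OR 1 = 1
w5 = w2 OR w4 = 0 OR 1 = 1
w6 = w2 AND w5 = 0 AND 1 = 0
w7 = w6 OR x1 = 0 OR 0 = 0
w8 = w2 AND w7 = 0 AND 0 = 0
So w7 = 0 and w8 = 0.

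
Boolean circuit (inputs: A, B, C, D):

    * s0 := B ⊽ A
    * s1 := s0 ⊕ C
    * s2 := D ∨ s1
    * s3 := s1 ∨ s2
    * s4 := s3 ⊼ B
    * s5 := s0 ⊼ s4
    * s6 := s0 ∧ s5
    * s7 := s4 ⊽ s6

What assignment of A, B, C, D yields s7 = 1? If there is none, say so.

A=0 B=1 C=1 D=1

s7 = s4 ⊽ s6 must be 1, so both s4 = 0 and s6 = 0.
Check with A=0 B=1 C=1 D=1:
s0 = B ⊽ A = 1 ⊽ 0 = 0
s1 = s0 ⊕ C = 0 ⊕ 1 = 1
s2 = D ∨ s1 = 1 ∨ 1 = 1
s3 = s1 ∨ s2 = 1 ∨ 1 = 1
s4 = s3 ⊼ B = 1 ⊼ 1 = 0
s5 = s0 ⊼ s4 = 0 ⊼ 0 = 1
s6 = s0 ∧ s5 = 0 ∧ 1 = 0
s7 = s4 ⊽ s6 = 0 ⊽ 0 = 1
So s7 = 1 as required.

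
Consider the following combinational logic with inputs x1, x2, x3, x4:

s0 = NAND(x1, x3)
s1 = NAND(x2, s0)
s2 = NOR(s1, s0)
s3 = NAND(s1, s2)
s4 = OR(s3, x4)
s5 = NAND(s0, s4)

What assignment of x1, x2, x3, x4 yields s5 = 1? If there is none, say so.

x1=1, x2=0, x3=1, x4=1

s5 = NAND(s0, s4) must be 1, so at least one of s0, s4 is 0.
Check with x1=1, x2=0, x3=1, x4=1:
s0 = NAND(x1, x3) = NAND(1, 1) = 0
s1 = NAND(x2, s0) = NAND(0, 0) = 1
s2 = NOR(s1, s0) = NOR(1, 0) = 0
s3 = NAND(s1, s2) = NAND(1, 0) = 1
s4 = OR(s3, x4) = OR(1, 1) = 1
s5 = NAND(s0, s4) = NAND(0, 1) = 1
So s5 = 1 as required.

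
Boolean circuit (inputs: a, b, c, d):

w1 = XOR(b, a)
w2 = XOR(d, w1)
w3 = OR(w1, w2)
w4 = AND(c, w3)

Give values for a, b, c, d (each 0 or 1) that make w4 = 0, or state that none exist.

Check with a=1, b=0, c=0, d=0:
w1 = XOR(b, a) = XOR(0, 1) = 1
w2 = XOR(d, w1) = XOR(0, 1) = 1
w3 = OR(w1, w2) = OR(1, 1) = 1
w4 = AND(c, w3) = AND(0, 1) = 0
So w4 = 0 as required.

a=1, b=0, c=0, d=0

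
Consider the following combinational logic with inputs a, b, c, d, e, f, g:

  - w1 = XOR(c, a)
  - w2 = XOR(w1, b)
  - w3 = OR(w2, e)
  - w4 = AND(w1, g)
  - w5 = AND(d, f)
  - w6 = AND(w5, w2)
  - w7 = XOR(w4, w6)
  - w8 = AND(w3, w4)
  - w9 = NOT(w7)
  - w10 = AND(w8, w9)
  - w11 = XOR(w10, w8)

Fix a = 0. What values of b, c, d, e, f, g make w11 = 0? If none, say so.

b=1, c=0, d=1, e=0, f=1, g=0

w11 = XOR(w10, w8) must be 0, so w10 and w8 are equal.
Check with a = 0 and b=1, c=0, d=1, e=0, f=1, g=0:
w1 = XOR(c, a) = XOR(0, 0) = 0
w2 = XOR(w1, b) = XOR(0, 1) = 1
w3 = OR(w2, e) = OR(1, 0) = 1
w4 = AND(w1, g) = AND(0, 0) = 0
w5 = AND(d, f) = AND(1, 1) = 1
w6 = AND(w5, w2) = AND(1, 1) = 1
w7 = XOR(w4, w6) = XOR(0, 1) = 1
w8 = AND(w3, w4) = AND(1, 0) = 0
w9 = NOT(w7) = NOT 1 = 0
w10 = AND(w8, w9) = AND(0, 0) = 0
w11 = XOR(w10, w8) = XOR(0, 0) = 0
So w11 = 0.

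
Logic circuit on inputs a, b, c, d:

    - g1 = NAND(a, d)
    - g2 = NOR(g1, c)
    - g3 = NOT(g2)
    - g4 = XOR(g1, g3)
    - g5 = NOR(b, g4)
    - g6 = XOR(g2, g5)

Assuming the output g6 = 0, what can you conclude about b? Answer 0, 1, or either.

Both values of b occur among assignments with g6 = 0:
  b=0: a=1, b=0, c=0, d=1
  b=1: a=0, b=1, c=0, d=0

either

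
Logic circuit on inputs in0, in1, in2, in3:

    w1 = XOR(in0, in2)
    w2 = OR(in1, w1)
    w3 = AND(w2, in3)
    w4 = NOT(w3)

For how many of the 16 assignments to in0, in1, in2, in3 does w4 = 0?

6

w4 = NOT(w3) must be 0, so w3 = 1.
w3 = AND(w2, in3) must be 1, so both w2 = 1 and in3 = 1.
w2 = OR(in1, w1) must be 1, so at least one of in1, w1 is 1.
Satisfying assignments:
  in0=0, in1=0, in2=1, in3=1
  in0=0, in1=1, in2=0, in3=1
  in0=0, in1=1, in2=1, in3=1
  in0=1, in1=0, in2=0, in3=1
  in0=1, in1=1, in2=0, in3=1
  in0=1, in1=1, in2=1, in3=1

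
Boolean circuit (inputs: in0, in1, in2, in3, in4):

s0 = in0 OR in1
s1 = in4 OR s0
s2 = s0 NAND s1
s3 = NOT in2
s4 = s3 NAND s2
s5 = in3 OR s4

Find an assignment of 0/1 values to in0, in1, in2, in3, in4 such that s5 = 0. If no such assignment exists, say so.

in0=0, in1=0, in2=0, in3=0, in4=0

s5 = in3 OR s4 must be 0, so both in3 = 0 and s4 = 0.
Check with in0=0, in1=0, in2=0, in3=0, in4=0:
s0 = in0 OR in1 = 0 OR 0 = 0
s1 = in4 OR s0 = 0 OR 0 = 0
s2 = s0 NAND s1 = 0 NAND 0 = 1
s3 = NOT in2 = NOT 0 = 1
s4 = s3 NAND s2 = 1 NAND 1 = 0
s5 = in3 OR s4 = 0 OR 0 = 0
So s5 = 0 as required.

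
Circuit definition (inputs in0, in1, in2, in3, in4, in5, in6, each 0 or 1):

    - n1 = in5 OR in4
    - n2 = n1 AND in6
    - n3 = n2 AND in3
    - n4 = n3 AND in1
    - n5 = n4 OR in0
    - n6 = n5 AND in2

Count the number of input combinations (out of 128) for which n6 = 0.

93

n6 = n5 AND in2 must be 0, so at least one of n5, in2 is 0.
Enumerating the 128 input combinations, 93 give n6 = 0 and 35 give n6 = 1.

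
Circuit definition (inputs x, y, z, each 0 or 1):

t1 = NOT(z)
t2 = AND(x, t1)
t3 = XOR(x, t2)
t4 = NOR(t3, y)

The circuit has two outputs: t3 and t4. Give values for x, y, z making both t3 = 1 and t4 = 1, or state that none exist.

Across all 8 input combinations, none give both t3 = 1 and t4 = 1.

no solution exists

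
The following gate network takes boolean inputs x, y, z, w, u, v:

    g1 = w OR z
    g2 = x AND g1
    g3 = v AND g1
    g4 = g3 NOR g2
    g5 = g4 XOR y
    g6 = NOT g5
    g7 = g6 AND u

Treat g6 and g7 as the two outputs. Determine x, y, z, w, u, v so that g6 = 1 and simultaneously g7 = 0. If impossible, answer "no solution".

Check with x=0 y=1 z=1 w=0 u=0 v=0:
g1 = w OR z = 0 OR 1 = 1
g2 = x AND g1 = 0 AND 1 = 0
g3 = v AND g1 = 0 AND 1 = 0
g4 = g3 NOR g2 = 0 NOR 0 = 1
g5 = g4 XOR y = 1 XOR 1 = 0
g6 = NOT g5 = NOT 0 = 1
g7 = g6 AND u = 1 AND 0 = 0
So g6 = 1 and g7 = 0.

x=0 y=1 z=1 w=0 u=0 v=0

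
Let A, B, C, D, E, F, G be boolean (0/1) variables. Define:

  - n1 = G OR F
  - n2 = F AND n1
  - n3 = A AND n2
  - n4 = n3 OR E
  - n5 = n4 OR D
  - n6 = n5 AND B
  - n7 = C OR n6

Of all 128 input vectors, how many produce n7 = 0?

n7 = C OR n6 must be 0, so both C = 0 and n6 = 0.
Enumerating the 128 input combinations, 38 give n7 = 0 and 90 give n7 = 1.

38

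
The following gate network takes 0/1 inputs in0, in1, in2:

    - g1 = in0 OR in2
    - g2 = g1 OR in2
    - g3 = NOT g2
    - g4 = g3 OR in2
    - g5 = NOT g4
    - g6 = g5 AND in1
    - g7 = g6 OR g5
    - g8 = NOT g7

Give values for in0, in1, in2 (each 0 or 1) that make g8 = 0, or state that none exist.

g8 = NOT g7 must be 0, so g7 = 1.
Check with in0=1, in1=0, in2=0:
g1 = in0 OR in2 = 1 OR 0 = 1
g2 = g1 OR in2 = 1 OR 0 = 1
g3 = NOT g2 = NOT 1 = 0
g4 = g3 OR in2 = 0 OR 0 = 0
g5 = NOT g4 = NOT 0 = 1
g6 = g5 AND in1 = 1 AND 0 = 0
g7 = g6 OR g5 = 0 OR 1 = 1
g8 = NOT g7 = NOT 1 = 0
So g8 = 0 as required.

in0=1, in1=0, in2=0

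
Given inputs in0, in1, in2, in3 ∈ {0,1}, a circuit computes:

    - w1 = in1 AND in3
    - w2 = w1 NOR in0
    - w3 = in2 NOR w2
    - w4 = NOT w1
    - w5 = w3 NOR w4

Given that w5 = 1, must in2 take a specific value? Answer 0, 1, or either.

1

w5 = w3 NOR w4 must be 1, so both w3 = 0 and w4 = 0.
Every assignment with w5 = 1 has in2 = 1; there are 2 such assignment(s).
  in0=0, in1=1, in2=1, in3=1
  in0=1, in1=1, in2=1, in3=1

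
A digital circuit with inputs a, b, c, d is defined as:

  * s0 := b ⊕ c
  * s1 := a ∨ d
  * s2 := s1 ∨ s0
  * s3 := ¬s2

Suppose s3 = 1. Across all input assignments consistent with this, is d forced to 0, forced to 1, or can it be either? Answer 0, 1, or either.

s3 = ¬s2 must be 1, so s2 = 0.
s2 = s1 ∨ s0 must be 0, so both s1 = 0 and s0 = 0.
s1 = a ∨ d must be 0, so both a = 0 and d = 0.
Every assignment with s3 = 1 has d = 0; there are 2 such assignment(s).
  a=0, b=0, c=0, d=0
  a=0, b=1, c=1, d=0

0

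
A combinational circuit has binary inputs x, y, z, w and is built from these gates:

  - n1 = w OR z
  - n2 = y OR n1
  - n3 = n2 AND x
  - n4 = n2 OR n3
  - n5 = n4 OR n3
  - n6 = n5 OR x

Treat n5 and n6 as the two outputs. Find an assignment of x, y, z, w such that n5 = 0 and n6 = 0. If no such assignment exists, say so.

x=0, y=0, z=0, w=0

Check with x=0, y=0, z=0, w=0:
n1 = w OR z = 0 OR 0 = 0
n2 = y OR n1 = 0 OR 0 = 0
n3 = n2 AND x = 0 AND 0 = 0
n4 = n2 OR n3 = 0 OR 0 = 0
n5 = n4 OR n3 = 0 OR 0 = 0
n6 = n5 OR x = 0 OR 0 = 0
So n5 = 0 and n6 = 0.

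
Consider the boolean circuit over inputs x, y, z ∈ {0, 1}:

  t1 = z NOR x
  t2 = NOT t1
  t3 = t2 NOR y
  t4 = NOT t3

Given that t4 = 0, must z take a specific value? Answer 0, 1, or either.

t4 = NOT t3 must be 0, so t3 = 1.
t3 = t2 NOR y must be 1, so both t2 = 0 and y = 0.
Every assignment with t4 = 0 has z = 0; there are 1 such assignment(s).
  x=0, y=0, z=0

0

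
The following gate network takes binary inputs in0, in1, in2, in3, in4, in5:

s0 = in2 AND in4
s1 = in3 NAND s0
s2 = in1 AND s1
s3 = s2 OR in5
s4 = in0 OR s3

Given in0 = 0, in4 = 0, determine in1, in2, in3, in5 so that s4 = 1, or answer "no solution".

in1=0, in2=0, in3=0, in5=1

s4 = in0 OR s3 must be 1, so at least one of in0, s3 is 1.
Check with in0 = 0, in4 = 0 and in1=0, in2=0, in3=0, in5=1:
s0 = in2 AND in4 = 0 AND 0 = 0
s1 = in3 NAND s0 = 0 NAND 0 = 1
s2 = in1 AND s1 = 0 AND 1 = 0
s3 = s2 OR in5 = 0 OR 1 = 1
s4 = in0 OR s3 = 0 OR 1 = 1
So s4 = 1.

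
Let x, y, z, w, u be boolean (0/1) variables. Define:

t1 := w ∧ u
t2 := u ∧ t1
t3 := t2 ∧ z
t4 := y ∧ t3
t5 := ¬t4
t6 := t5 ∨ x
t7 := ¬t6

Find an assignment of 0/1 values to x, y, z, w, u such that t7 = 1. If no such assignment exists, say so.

t7 = ¬t6 must be 1, so t6 = 0.
Check with x=0, y=1, z=1, w=1, u=1:
t1 = w ∧ u = 1 ∧ 1 = 1
t2 = u ∧ t1 = 1 ∧ 1 = 1
t3 = t2 ∧ z = 1 ∧ 1 = 1
t4 = y ∧ t3 = 1 ∧ 1 = 1
t5 = ¬t4 = ¬1 = 0
t6 = t5 ∨ x = 0 ∨ 0 = 0
t7 = ¬t6 = ¬0 = 1
So t7 = 1 as required.

x=0, y=1, z=1, w=1, u=1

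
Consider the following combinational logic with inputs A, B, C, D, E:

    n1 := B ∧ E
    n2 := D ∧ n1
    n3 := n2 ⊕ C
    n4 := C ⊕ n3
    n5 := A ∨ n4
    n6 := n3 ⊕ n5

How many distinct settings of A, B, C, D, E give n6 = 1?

n6 = n3 ⊕ n5 must be 1, so n3 and n5 differ.
Enumerating the 32 input combinations, 16 give n6 = 1 and 16 give n6 = 0.

16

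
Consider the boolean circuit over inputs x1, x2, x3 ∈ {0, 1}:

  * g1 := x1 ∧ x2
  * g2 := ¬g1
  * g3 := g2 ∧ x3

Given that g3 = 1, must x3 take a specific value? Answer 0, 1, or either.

1

g3 = g2 ∧ x3 must be 1, so both g2 = 1 and x3 = 1.
g2 = ¬g1 must be 1, so g1 = 0.
Every assignment with g3 = 1 has x3 = 1; there are 3 such assignment(s).
  x1=0, x2=0, x3=1
  x1=0, x2=1, x3=1
  x1=1, x2=0, x3=1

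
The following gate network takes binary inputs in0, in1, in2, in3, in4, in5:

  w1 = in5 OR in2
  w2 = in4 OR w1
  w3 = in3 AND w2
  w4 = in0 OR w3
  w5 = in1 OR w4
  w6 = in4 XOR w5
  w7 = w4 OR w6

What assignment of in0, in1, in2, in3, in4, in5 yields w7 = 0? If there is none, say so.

in0=0, in1=1, in2=1, in3=0, in4=1, in5=1

w7 = w4 OR w6 must be 0, so both w4 = 0 and w6 = 0.
w4 = in0 OR w3 must be 0, so both in0 = 0 and w3 = 0.
Check with in0=0, in1=1, in2=1, in3=0, in4=1, in5=1:
w1 = in5 OR in2 = 1 OR 1 = 1
w2 = in4 OR w1 = 1 OR 1 = 1
w3 = in3 AND w2 = 0 AND 1 = 0
w4 = in0 OR w3 = 0 OR 0 = 0
w5 = in1 OR w4 = 1 OR 0 = 1
w6 = in4 XOR w5 = 1 XOR 1 = 0
w7 = w4 OR w6 = 0 OR 0 = 0
So w7 = 0 as required.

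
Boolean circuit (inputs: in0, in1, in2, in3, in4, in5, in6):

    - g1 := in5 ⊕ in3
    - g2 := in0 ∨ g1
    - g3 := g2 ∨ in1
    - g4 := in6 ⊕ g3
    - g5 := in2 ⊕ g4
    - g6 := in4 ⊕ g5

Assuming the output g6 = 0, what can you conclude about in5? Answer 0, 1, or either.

either

Both values of in5 occur among assignments with g6 = 0:
  in5=0: in0=0, in1=0, in2=0, in3=0, in4=0, in5=0, in6=0
  in5=1: in0=0, in1=0, in2=0, in3=0, in4=0, in5=1, in6=1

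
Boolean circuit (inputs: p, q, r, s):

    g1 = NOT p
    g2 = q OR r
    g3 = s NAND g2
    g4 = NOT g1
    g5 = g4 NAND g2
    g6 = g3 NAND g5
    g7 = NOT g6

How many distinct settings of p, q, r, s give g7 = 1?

g7 = NOT g6 must be 1, so g6 = 0.
g6 = g3 NAND g5 must be 0, so both g3 = 1 and g5 = 1.
Enumerating the 16 input combinations, 7 give g7 = 1 and 9 give g7 = 0.

7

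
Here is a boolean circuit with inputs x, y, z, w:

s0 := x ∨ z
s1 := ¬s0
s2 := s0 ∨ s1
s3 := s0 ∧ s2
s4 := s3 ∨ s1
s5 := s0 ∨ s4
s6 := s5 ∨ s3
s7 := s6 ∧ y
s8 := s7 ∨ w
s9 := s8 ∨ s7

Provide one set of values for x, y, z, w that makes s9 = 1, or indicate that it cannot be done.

Check with x=0 y=1 z=0 w=1:
s0 = x ∨ z = 0 ∨ 0 = 0
s1 = ¬s0 = ¬0 = 1
s2 = s0 ∨ s1 = 0 ∨ 1 = 1
s3 = s0 ∧ s2 = 0 ∧ 1 = 0
s4 = s3 ∨ s1 = 0 ∨ 1 = 1
s5 = s0 ∨ s4 = 0 ∨ 1 = 1
s6 = s5 ∨ s3 = 1 ∨ 0 = 1
s7 = s6 ∧ y = 1 ∧ 1 = 1
s8 = s7 ∨ w = 1 ∨ 1 = 1
s9 = s8 ∨ s7 = 1 ∨ 1 = 1
So s9 = 1 as required.

x=0 y=1 z=0 w=1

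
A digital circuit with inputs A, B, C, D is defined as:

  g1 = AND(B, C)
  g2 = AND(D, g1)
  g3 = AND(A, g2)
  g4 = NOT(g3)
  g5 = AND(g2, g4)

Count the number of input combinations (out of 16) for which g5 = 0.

g5 = AND(g2, g4) must be 0, so at least one of g2, g4 is 0.
Enumerating the 16 input combinations, 15 give g5 = 0 and 1 give g5 = 1.

15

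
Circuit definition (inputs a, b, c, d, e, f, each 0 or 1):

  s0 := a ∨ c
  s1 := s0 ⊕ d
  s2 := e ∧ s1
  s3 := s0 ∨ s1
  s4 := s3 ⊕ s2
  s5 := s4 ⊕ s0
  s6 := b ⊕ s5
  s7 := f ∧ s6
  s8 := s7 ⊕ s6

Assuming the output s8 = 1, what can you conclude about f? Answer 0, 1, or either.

s8 = s7 ⊕ s6 must be 1, so s7 and s6 differ.
Every assignment with s8 = 1 has f = 0; there are 16 such assignment(s).

0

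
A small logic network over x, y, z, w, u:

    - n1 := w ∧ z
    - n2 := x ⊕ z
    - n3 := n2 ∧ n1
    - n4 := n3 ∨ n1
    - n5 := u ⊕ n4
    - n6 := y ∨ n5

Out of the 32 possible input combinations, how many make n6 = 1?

n6 = y ∨ n5 must be 1, so at least one of y, n5 is 1.
Enumerating the 32 input combinations, 24 give n6 = 1 and 8 give n6 = 0.

24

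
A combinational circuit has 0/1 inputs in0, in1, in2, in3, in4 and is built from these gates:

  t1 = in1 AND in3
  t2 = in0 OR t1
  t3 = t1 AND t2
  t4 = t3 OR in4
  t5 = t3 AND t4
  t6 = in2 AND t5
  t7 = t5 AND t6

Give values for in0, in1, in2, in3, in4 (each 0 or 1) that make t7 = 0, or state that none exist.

in0=0 in1=1 in2=1 in3=0 in4=1

t7 = t5 AND t6 must be 0, so at least one of t5, t6 is 0.
Check with in0=0 in1=1 in2=1 in3=0 in4=1:
t1 = in1 AND in3 = 1 AND 0 = 0
t2 = in0 OR t1 = 0 OR 0 = 0
t3 = t1 AND t2 = 0 AND 0 = 0
t4 = t3 OR in4 = 0 OR 1 = 1
t5 = t3 AND t4 = 0 AND 1 = 0
t6 = in2 AND t5 = 1 AND 0 = 0
t7 = t5 AND t6 = 0 AND 0 = 0
So t7 = 0 as required.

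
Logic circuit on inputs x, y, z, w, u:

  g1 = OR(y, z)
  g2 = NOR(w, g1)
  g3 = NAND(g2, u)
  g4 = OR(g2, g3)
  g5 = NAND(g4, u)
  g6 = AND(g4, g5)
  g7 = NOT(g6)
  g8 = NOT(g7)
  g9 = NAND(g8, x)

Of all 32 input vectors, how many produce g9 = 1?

24

g9 = NAND(g8, x) must be 1, so at least one of g8, x is 0.
Enumerating the 32 input combinations, 24 give g9 = 1 and 8 give g9 = 0.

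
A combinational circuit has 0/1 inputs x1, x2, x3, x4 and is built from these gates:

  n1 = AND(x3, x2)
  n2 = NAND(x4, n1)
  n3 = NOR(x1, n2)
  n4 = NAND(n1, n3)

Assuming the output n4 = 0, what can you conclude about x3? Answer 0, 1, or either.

n4 = NAND(n1, n3) must be 0, so both n1 = 1 and n3 = 1.
n1 = AND(x3, x2) must be 1, so both x3 = 1 and x2 = 1.
n3 = NOR(x1, n2) must be 1, so both x1 = 0 and n2 = 0.
Every assignment with n4 = 0 has x3 = 1; there are 1 such assignment(s).
  x1=0, x2=1, x3=1, x4=1

1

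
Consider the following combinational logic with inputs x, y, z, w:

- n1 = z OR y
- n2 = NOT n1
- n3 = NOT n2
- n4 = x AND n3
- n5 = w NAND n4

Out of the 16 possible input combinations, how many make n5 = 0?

n5 = w NAND n4 must be 0, so both w = 1 and n4 = 1.
Satisfying assignments:
  x=1, y=0, z=1, w=1
  x=1, y=1, z=0, w=1
  x=1, y=1, z=1, w=1

3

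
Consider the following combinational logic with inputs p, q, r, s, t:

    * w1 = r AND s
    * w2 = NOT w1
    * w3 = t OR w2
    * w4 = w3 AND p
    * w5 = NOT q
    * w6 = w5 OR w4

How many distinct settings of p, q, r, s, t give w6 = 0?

w6 = w5 OR w4 must be 0, so both w5 = 0 and w4 = 0.
Enumerating the 32 input combinations, 9 give w6 = 0 and 23 give w6 = 1.

9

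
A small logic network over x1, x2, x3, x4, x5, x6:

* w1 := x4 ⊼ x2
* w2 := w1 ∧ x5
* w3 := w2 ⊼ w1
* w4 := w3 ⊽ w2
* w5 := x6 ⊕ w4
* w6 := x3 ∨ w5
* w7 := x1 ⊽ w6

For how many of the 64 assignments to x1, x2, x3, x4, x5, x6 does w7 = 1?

w7 = x1 ⊽ w6 must be 1, so both x1 = 0 and w6 = 0.
Enumerating the 64 input combinations, 8 give w7 = 1 and 56 give w7 = 0.

8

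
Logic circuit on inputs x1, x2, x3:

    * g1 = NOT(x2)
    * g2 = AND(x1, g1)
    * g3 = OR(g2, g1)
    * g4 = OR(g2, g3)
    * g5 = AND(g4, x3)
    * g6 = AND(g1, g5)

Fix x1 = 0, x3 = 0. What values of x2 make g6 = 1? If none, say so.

With x1 = 0, x3 = 0 fixed, none of the 2 settings of x2 give g6 = 1.
For example, with x2=0:
g1 = NOT(x2) = NOT 0 = 1
g2 = AND(x1, g1) = AND(0, 1) = 0
g3 = OR(g2, g1) = OR(0, 1) = 1
g4 = OR(g2, g3) = OR(0, 1) = 1
g5 = AND(g4, x3) = AND(1, 0) = 0
g6 = AND(g1, g5) = AND(1, 0) = 0
giving g6 = 0 ≠ 1.

no solution exists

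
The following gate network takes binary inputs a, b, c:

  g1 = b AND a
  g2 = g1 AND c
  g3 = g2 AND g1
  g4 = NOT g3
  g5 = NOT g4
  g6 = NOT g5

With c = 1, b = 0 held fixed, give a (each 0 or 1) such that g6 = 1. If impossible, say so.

g6 = NOT g5 must be 1, so g5 = 0.
g5 = NOT g4 must be 0, so g4 = 1.
Check with c = 1, b = 0 and a=0:
g1 = b AND a = 0 AND 0 = 0
g2 = g1 AND c = 0 AND 1 = 0
g3 = g2 AND g1 = 0 AND 0 = 0
g4 = NOT g3 = NOT 0 = 1
g5 = NOT g4 = NOT 1 = 0
g6 = NOT g5 = NOT 0 = 1
So g6 = 1.

a=0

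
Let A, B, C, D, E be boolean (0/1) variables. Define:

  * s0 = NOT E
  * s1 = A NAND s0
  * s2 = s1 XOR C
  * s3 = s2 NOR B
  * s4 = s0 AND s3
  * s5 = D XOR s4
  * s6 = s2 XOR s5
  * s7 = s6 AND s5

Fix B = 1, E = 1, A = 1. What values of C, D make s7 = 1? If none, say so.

C=1 D=1

Check with B = 1, E = 1, A = 1 and C=1, D=1:
s0 = NOT E = NOT 1 = 0
s1 = A NAND s0 = 1 NAND 0 = 1
s2 = s1 XOR C = 1 XOR 1 = 0
s3 = s2 NOR B = 0 NOR 1 = 0
s4 = s0 AND s3 = 0 AND 0 = 0
s5 = D XOR s4 = 1 XOR 0 = 1
s6 = s2 XOR s5 = 0 XOR 1 = 1
s7 = s6 AND s5 = 1 AND 1 = 1
So s7 = 1.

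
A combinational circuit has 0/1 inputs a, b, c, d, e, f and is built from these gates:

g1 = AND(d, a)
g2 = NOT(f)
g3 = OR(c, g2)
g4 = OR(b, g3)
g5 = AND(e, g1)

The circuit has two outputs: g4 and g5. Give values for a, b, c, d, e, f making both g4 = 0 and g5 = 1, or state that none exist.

Check with a=1, b=0, c=0, d=1, e=1, f=1:
g1 = AND(d, a) = AND(1, 1) = 1
g2 = NOT(f) = NOT 1 = 0
g3 = OR(c, g2) = OR(0, 0) = 0
g4 = OR(b, g3) = OR(0, 0) = 0
g5 = AND(e, g1) = AND(1, 1) = 1
So g4 = 0 and g5 = 1.

a=1, b=0, c=0, d=1, e=1, f=1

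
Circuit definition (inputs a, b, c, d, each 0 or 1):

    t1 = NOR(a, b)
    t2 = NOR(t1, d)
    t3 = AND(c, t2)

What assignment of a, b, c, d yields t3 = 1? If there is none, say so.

t3 = AND(c, t2) must be 1, so both c = 1 and t2 = 1.
Check with a=0, b=1, c=1, d=0:
t1 = NOR(a, b) = NOR(0, 1) = 0
t2 = NOR(t1, d) = NOR(0, 0) = 1
t3 = AND(c, t2) = AND(1, 1) = 1
So t3 = 1 as required.

a=0, b=1, c=1, d=0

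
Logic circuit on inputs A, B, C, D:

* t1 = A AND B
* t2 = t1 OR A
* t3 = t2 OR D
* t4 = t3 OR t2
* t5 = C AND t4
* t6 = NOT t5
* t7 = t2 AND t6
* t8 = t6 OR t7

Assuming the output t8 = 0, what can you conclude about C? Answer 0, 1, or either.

1

t8 = t6 OR t7 must be 0, so both t6 = 0 and t7 = 0.
Every assignment with t8 = 0 has C = 1; there are 6 such assignment(s).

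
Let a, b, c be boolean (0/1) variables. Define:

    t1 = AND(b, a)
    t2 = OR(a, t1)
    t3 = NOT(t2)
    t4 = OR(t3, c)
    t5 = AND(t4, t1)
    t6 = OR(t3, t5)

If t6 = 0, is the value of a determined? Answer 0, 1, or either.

1

t6 = OR(t3, t5) must be 0, so both t3 = 0 and t5 = 0.
t3 = NOT(t2) must be 0, so t2 = 1.
t5 = AND(t4, t1) must be 0, so at least one of t4, t1 is 0.
Every assignment with t6 = 0 has a = 1; there are 3 such assignment(s).
  a=1, b=0, c=0
  a=1, b=0, c=1
  a=1, b=1, c=0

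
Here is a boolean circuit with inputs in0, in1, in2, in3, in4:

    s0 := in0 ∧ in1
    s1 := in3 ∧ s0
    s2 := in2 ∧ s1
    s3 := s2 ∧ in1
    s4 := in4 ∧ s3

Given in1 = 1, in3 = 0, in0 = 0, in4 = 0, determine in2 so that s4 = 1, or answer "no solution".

no solution exists

With in1 = 1, in3 = 0, in0 = 0, in4 = 0 fixed, none of the 2 settings of in2 give s4 = 1.
For example, with in2=1:
s0 = in0 ∧ in1 = 0 ∧ 1 = 0
s1 = in3 ∧ s0 = 0 ∧ 0 = 0
s2 = in2 ∧ s1 = 1 ∧ 0 = 0
s3 = s2 ∧ in1 = 0 ∧ 1 = 0
s4 = in4 ∧ s3 = 0 ∧ 0 = 0
giving s4 = 0 ≠ 1.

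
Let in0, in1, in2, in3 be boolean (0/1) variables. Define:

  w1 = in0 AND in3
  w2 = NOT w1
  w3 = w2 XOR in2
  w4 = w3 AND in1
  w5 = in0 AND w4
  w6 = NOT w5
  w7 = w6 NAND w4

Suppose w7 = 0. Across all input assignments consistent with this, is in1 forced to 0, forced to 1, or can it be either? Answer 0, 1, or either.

w7 = w6 NAND w4 must be 0, so both w6 = 1 and w4 = 1.
w6 = NOT w5 must be 1, so w5 = 0.
w4 = w3 AND in1 must be 1, so both w3 = 1 and in1 = 1.
Every assignment with w7 = 0 has in1 = 1; there are 2 such assignment(s).
  in0=0, in1=1, in2=0, in3=0
  in0=0, in1=1, in2=0, in3=1

1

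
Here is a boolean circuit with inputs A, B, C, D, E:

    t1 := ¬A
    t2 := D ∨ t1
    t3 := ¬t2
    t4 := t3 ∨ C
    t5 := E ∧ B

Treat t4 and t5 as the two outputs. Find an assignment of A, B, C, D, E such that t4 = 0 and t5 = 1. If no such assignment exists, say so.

A=0, B=1, C=0, D=1, E=1

Check with A=0, B=1, C=0, D=1, E=1:
t1 = ¬A = ¬0 = 1
t2 = D ∨ t1 = 1 ∨ 1 = 1
t3 = ¬t2 = ¬1 = 0
t4 = t3 ∨ C = 0 ∨ 0 = 0
t5 = E ∧ B = 1 ∧ 1 = 1
So t4 = 0 and t5 = 1.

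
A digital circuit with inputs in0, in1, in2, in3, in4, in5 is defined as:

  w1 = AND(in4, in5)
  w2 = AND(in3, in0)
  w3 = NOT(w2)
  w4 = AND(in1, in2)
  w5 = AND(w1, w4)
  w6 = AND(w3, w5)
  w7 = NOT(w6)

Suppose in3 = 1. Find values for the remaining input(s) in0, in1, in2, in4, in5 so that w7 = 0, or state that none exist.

Check with in3 = 1 and in0=0, in1=1, in2=1, in4=1, in5=1:
w1 = AND(in4, in5) = AND(1, 1) = 1
w2 = AND(in3, in0) = AND(1, 0) = 0
w3 = NOT(w2) = NOT 0 = 1
w4 = AND(in1, in2) = AND(1, 1) = 1
w5 = AND(w1, w4) = AND(1, 1) = 1
w6 = AND(w3, w5) = AND(1, 1) = 1
w7 = NOT(w6) = NOT 1 = 0
So w7 = 0.

in0=0, in1=1, in2=1, in4=1, in5=1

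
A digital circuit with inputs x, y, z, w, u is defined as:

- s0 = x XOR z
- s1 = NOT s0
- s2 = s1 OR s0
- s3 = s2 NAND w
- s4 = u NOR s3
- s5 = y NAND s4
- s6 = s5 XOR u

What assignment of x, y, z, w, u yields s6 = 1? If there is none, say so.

x=1, y=1, z=0, w=0, u=0

s6 = s5 XOR u must be 1, so s5 and u differ.
Check with x=1, y=1, z=0, w=0, u=0:
s0 = x XOR z = 1 XOR 0 = 1
s1 = NOT s0 = NOT 1 = 0
s2 = s1 OR s0 = 0 OR 1 = 1
s3 = s2 NAND w = 1 NAND 0 = 1
s4 = u NOR s3 = 0 NOR 1 = 0
s5 = y NAND s4 = 1 NAND 0 = 1
s6 = s5 XOR u = 1 XOR 0 = 1
So s6 = 1 as required.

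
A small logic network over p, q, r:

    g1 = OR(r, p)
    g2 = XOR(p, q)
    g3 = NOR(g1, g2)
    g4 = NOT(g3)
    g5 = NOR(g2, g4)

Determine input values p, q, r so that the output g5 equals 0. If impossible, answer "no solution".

p=0 q=0 r=1

g5 = NOR(g2, g4) must be 0, so at least one of g2, g4 is 1.
Check with p=0 q=0 r=1:
g1 = OR(r, p) = OR(1, 0) = 1
g2 = XOR(p, q) = XOR(0, 0) = 0
g3 = NOR(g1, g2) = NOR(1, 0) = 0
g4 = NOT(g3) = NOT 0 = 1
g5 = NOR(g2, g4) = NOR(0, 1) = 0
So g5 = 0 as required.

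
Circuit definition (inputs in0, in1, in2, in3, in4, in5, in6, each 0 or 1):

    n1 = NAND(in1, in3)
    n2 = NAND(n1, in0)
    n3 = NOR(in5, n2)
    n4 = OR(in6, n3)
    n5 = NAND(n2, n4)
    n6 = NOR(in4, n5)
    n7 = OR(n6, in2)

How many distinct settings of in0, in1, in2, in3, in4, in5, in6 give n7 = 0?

n7 = OR(n6, in2) must be 0, so both n6 = 0 and in2 = 0.
Enumerating the 128 input combinations, 54 give n7 = 0 and 74 give n7 = 1.

54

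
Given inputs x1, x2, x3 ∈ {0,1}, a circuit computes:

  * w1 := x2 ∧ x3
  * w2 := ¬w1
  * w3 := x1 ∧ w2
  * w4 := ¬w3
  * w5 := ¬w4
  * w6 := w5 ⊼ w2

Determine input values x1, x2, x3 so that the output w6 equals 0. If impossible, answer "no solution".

x1=1 x2=1 x3=0

w6 = w5 ⊼ w2 must be 0, so both w5 = 1 and w2 = 1.
Check with x1=1 x2=1 x3=0:
w1 = x2 ∧ x3 = 1 ∧ 0 = 0
w2 = ¬w1 = ¬0 = 1
w3 = x1 ∧ w2 = 1 ∧ 1 = 1
w4 = ¬w3 = ¬1 = 0
w5 = ¬w4 = ¬0 = 1
w6 = w5 ⊼ w2 = 1 ⊼ 1 = 0
So w6 = 0 as required.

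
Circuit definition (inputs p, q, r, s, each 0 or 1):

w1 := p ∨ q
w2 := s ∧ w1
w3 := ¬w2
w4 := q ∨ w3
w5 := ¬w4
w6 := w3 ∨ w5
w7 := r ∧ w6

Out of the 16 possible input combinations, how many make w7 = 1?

w7 = r ∧ w6 must be 1, so both r = 1 and w6 = 1.
Satisfying assignments:
  p=0, q=0, r=1, s=0
  p=0, q=0, r=1, s=1
  p=0, q=1, r=1, s=0
  p=1, q=0, r=1, s=0
  p=1, q=0, r=1, s=1
  p=1, q=1, r=1, s=0

6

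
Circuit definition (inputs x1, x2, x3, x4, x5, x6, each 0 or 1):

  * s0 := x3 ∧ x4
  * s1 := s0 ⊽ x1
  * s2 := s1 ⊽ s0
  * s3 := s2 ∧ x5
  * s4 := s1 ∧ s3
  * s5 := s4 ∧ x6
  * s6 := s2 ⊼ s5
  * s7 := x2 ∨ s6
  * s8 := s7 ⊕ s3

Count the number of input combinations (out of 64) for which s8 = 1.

s8 = s7 ⊕ s3 must be 1, so s7 and s3 differ.
Enumerating the 64 input combinations, 52 give s8 = 1 and 12 give s8 = 0.

52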